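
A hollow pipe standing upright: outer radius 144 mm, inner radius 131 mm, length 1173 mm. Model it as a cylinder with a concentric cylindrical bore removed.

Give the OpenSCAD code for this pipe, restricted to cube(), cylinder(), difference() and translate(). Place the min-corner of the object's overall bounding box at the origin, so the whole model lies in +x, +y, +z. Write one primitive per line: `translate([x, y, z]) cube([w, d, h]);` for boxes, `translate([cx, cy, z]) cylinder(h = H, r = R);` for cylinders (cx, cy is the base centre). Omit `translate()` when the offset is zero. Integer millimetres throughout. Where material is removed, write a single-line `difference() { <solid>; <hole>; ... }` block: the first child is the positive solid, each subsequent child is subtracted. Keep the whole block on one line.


difference() { translate([144, 144, 0]) cylinder(h = 1173, r = 144); translate([144, 144, 0]) cylinder(h = 1173, r = 131); }


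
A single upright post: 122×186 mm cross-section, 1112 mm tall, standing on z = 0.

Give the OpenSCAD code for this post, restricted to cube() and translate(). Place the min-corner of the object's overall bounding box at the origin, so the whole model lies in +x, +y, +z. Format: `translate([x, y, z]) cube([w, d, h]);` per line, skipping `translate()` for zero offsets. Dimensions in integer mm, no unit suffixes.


cube([122, 186, 1112]);


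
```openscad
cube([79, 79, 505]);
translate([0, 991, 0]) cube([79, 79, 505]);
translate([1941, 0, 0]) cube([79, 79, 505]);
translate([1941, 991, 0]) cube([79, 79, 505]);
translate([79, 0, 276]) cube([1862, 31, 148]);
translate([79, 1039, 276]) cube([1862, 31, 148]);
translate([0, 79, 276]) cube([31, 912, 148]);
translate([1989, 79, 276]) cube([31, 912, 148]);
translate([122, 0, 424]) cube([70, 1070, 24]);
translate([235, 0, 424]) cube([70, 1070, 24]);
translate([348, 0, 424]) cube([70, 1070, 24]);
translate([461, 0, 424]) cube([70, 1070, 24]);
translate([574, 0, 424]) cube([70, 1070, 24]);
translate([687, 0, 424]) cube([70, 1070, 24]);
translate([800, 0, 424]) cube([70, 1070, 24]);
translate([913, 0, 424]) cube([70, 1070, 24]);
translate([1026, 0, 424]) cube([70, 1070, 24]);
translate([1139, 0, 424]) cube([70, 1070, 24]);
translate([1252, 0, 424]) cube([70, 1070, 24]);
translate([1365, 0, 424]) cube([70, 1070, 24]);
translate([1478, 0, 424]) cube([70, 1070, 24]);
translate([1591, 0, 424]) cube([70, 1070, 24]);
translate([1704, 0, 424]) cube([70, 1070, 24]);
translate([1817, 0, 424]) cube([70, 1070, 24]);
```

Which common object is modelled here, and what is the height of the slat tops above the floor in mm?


A bed frame. The slat-top height is 448 mm.

Four posts, four rails, and a row of slats — a bed frame. Slats sit on the rails at z = 276 + 148 = 424; with slat thickness 24, the top is 448 mm.


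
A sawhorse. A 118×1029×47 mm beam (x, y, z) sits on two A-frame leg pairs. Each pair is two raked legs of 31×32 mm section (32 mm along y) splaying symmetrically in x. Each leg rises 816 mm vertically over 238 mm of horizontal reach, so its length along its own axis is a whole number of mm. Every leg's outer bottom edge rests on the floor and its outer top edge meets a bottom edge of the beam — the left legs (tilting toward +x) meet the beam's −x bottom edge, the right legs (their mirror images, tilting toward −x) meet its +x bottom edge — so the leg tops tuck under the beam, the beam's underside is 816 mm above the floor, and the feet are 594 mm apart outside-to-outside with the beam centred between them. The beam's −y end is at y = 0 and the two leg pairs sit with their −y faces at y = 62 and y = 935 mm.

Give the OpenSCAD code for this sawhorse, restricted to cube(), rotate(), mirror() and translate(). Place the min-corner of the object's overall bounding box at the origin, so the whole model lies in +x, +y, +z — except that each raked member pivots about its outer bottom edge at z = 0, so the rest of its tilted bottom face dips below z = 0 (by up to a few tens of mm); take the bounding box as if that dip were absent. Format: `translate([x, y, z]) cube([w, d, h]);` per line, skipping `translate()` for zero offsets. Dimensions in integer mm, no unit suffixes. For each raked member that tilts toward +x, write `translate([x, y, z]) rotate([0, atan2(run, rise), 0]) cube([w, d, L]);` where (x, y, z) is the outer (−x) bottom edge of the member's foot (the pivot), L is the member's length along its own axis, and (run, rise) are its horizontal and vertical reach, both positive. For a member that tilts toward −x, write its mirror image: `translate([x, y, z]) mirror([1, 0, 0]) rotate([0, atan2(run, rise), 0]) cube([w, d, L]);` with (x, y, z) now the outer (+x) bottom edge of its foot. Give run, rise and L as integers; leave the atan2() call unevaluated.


// leg length = √(238² + 816²) = 850
// right-leg outer foot x = 2·238 + 118 = 594
// beam min-corner = (238, 0, 816)
translate([238, 0, 816]) cube([118, 1029, 47]);
translate([0, 62, 0]) rotate([0, atan2(238, 816), 0]) cube([31, 32, 850]);
translate([594, 62, 0]) mirror([1, 0, 0]) rotate([0, atan2(238, 816), 0]) cube([31, 32, 850]);
translate([0, 935, 0]) rotate([0, atan2(238, 816), 0]) cube([31, 32, 850]);
translate([594, 935, 0]) mirror([1, 0, 0]) rotate([0, atan2(238, 816), 0]) cube([31, 32, 850]);


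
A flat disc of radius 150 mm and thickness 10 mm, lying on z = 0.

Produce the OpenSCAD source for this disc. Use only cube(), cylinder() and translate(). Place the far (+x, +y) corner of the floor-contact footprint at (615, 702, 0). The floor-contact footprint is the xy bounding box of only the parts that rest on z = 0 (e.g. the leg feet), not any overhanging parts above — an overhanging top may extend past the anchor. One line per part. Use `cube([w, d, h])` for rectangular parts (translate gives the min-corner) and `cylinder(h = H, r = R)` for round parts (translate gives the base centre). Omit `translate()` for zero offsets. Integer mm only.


translate([465, 552, 0]) cylinder(h = 10, r = 150);


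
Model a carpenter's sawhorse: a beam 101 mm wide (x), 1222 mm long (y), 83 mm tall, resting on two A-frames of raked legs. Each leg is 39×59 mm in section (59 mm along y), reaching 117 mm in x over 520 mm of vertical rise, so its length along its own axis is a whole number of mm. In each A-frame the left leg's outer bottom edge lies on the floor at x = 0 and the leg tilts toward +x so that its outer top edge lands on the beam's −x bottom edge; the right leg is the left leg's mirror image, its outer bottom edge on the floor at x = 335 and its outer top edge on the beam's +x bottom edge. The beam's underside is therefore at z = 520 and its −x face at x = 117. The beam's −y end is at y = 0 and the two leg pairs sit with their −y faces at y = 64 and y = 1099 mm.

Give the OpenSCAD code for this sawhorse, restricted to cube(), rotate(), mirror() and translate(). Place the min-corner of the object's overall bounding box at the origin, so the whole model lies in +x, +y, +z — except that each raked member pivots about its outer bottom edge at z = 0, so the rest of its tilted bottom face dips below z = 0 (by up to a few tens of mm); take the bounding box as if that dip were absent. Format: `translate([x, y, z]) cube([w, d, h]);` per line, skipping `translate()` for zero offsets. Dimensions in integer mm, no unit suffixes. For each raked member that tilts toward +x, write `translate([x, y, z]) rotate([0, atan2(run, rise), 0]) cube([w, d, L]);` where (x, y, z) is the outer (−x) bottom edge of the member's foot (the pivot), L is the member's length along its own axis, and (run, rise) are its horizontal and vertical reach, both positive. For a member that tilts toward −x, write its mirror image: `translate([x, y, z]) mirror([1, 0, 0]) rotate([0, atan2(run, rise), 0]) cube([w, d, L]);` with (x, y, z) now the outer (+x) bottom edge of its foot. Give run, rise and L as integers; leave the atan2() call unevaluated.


translate([117, 0, 520]) cube([101, 1222, 83]);
translate([0, 64, 0]) rotate([0, atan2(117, 520), 0]) cube([39, 59, 533]);
translate([335, 64, 0]) mirror([1, 0, 0]) rotate([0, atan2(117, 520), 0]) cube([39, 59, 533]);
translate([0, 1099, 0]) rotate([0, atan2(117, 520), 0]) cube([39, 59, 533]);
translate([335, 1099, 0]) mirror([1, 0, 0]) rotate([0, atan2(117, 520), 0]) cube([39, 59, 533]);


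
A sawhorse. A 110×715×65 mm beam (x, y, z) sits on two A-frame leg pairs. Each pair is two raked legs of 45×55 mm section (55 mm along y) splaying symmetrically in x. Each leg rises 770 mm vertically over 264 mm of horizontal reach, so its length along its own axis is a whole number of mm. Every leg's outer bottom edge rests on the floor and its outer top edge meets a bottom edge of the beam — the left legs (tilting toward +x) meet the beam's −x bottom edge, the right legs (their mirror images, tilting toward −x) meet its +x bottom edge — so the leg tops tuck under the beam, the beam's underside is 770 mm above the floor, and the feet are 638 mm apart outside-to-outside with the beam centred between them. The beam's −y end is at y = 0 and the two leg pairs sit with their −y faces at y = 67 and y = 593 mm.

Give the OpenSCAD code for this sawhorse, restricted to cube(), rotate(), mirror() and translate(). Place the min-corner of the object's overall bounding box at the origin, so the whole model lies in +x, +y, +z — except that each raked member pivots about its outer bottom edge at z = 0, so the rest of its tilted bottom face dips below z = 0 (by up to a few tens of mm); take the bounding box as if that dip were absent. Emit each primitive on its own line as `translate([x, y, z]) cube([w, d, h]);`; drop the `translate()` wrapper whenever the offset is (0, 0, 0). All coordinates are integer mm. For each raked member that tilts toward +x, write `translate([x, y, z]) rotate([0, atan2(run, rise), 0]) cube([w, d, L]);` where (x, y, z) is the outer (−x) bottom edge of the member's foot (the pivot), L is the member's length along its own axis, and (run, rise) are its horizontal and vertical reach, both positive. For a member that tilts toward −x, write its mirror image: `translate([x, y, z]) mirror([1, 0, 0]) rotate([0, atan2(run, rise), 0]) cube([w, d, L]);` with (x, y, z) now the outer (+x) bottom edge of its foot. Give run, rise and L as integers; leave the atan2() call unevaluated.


// leg length = √(264² + 770²) = 814
// right-leg outer foot x = 2·264 + 110 = 638
// beam min-corner = (264, 0, 770)
translate([264, 0, 770]) cube([110, 715, 65]);
translate([0, 67, 0]) rotate([0, atan2(264, 770), 0]) cube([45, 55, 814]);
translate([638, 67, 0]) mirror([1, 0, 0]) rotate([0, atan2(264, 770), 0]) cube([45, 55, 814]);
translate([0, 593, 0]) rotate([0, atan2(264, 770), 0]) cube([45, 55, 814]);
translate([638, 593, 0]) mirror([1, 0, 0]) rotate([0, atan2(264, 770), 0]) cube([45, 55, 814]);


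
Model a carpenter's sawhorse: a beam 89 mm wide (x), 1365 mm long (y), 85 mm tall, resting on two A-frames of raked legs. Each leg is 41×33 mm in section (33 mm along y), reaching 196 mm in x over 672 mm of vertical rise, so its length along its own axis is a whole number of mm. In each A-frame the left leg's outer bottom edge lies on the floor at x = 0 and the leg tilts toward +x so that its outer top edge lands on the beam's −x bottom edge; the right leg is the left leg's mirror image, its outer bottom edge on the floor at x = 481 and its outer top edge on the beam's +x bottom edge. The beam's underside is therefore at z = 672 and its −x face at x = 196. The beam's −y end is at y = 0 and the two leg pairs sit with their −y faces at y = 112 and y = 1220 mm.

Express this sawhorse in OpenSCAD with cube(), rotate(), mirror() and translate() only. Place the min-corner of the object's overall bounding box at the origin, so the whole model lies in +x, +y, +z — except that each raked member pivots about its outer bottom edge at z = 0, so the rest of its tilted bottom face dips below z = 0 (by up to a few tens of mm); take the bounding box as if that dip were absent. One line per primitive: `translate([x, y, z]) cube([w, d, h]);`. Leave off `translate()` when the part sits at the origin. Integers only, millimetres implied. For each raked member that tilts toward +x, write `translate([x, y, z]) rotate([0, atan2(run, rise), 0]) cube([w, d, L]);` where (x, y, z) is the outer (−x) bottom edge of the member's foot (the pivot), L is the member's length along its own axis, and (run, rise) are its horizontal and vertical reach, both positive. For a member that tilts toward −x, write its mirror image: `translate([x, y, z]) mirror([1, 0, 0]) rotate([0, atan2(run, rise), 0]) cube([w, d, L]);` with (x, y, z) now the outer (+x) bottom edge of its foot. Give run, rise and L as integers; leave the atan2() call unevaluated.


translate([196, 0, 672]) cube([89, 1365, 85]);
translate([0, 112, 0]) rotate([0, atan2(196, 672), 0]) cube([41, 33, 700]);
translate([481, 112, 0]) mirror([1, 0, 0]) rotate([0, atan2(196, 672), 0]) cube([41, 33, 700]);
translate([0, 1220, 0]) rotate([0, atan2(196, 672), 0]) cube([41, 33, 700]);
translate([481, 1220, 0]) mirror([1, 0, 0]) rotate([0, atan2(196, 672), 0]) cube([41, 33, 700]);


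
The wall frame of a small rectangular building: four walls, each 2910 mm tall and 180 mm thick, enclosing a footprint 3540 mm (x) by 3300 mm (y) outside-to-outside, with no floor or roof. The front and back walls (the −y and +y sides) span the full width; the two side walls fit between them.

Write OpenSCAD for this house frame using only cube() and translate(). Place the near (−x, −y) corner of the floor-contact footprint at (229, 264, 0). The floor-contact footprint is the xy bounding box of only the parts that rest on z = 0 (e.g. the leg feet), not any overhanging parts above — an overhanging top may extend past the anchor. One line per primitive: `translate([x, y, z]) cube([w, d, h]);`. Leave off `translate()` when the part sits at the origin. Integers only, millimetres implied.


translate([229, 264, 0]) cube([3540, 180, 2910]);
translate([229, 3384, 0]) cube([3540, 180, 2910]);
translate([229, 444, 0]) cube([180, 2940, 2910]);
translate([3589, 444, 0]) cube([180, 2940, 2910]);


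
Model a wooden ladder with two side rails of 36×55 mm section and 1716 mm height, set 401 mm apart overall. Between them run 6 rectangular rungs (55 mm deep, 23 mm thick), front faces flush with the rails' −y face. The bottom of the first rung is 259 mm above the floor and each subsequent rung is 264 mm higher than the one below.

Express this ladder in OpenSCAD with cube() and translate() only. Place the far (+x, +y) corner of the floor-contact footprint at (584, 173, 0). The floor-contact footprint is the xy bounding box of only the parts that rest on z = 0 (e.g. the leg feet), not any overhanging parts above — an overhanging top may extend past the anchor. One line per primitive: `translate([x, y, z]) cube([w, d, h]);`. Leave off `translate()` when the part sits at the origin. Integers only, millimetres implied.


translate([183, 118, 0]) cube([36, 55, 1716]);
translate([548, 118, 0]) cube([36, 55, 1716]);
translate([219, 118, 259]) cube([329, 55, 23]);
translate([219, 118, 523]) cube([329, 55, 23]);
translate([219, 118, 787]) cube([329, 55, 23]);
translate([219, 118, 1051]) cube([329, 55, 23]);
translate([219, 118, 1315]) cube([329, 55, 23]);
translate([219, 118, 1579]) cube([329, 55, 23]);


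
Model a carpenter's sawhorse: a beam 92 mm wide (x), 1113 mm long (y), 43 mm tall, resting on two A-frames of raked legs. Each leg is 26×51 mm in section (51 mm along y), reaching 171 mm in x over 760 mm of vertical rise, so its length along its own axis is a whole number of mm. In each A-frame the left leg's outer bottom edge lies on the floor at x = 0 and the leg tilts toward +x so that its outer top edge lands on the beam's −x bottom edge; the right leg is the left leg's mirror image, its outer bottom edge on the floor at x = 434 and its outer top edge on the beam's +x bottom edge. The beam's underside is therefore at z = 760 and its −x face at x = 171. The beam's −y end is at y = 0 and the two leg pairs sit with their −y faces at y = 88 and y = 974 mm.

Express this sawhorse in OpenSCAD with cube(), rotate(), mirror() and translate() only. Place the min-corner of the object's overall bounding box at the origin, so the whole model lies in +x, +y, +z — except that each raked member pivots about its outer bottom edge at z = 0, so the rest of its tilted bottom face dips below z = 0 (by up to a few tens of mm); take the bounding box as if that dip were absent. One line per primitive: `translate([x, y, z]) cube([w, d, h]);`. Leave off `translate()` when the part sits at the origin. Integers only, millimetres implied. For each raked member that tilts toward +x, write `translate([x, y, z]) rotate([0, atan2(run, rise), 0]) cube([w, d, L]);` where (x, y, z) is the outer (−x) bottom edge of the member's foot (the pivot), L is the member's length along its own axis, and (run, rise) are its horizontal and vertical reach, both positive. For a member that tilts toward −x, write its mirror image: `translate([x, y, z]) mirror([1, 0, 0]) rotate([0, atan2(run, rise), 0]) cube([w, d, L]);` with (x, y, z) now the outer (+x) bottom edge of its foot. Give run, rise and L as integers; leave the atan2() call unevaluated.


// leg length = √(171² + 760²) = 779
// right-leg outer foot x = 2·171 + 92 = 434
// beam min-corner = (171, 0, 760)
translate([171, 0, 760]) cube([92, 1113, 43]);
translate([0, 88, 0]) rotate([0, atan2(171, 760), 0]) cube([26, 51, 779]);
translate([434, 88, 0]) mirror([1, 0, 0]) rotate([0, atan2(171, 760), 0]) cube([26, 51, 779]);
translate([0, 974, 0]) rotate([0, atan2(171, 760), 0]) cube([26, 51, 779]);
translate([434, 974, 0]) mirror([1, 0, 0]) rotate([0, atan2(171, 760), 0]) cube([26, 51, 779]);


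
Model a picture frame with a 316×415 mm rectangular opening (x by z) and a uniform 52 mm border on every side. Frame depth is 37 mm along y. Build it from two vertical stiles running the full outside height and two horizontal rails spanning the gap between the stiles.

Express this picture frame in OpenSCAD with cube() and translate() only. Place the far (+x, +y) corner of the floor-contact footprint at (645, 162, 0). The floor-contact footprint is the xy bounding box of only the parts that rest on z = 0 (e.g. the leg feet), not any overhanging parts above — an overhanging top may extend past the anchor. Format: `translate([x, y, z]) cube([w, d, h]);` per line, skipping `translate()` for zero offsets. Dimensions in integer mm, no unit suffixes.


translate([225, 125, 0]) cube([52, 37, 519]);
translate([593, 125, 0]) cube([52, 37, 519]);
translate([277, 125, 0]) cube([316, 37, 52]);
translate([277, 125, 467]) cube([316, 37, 52]);


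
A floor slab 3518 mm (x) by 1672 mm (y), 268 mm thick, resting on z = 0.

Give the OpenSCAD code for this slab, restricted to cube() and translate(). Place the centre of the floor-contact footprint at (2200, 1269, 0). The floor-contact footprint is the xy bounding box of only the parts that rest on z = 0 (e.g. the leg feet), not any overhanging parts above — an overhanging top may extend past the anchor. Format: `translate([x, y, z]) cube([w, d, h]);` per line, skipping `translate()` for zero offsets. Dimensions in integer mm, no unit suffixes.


translate([441, 433, 0]) cube([3518, 1672, 268]);


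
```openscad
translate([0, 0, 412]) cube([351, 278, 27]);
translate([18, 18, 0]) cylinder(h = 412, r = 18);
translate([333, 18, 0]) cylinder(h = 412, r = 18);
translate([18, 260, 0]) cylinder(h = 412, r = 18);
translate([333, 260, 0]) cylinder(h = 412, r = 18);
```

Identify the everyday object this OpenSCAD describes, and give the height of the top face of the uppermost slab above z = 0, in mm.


A stool. The seat height is 439 mm.

A 351×278×27 slab at z = 412 on four corner cylinders — a stool. The seat top is 412 + 27 = 439 mm.


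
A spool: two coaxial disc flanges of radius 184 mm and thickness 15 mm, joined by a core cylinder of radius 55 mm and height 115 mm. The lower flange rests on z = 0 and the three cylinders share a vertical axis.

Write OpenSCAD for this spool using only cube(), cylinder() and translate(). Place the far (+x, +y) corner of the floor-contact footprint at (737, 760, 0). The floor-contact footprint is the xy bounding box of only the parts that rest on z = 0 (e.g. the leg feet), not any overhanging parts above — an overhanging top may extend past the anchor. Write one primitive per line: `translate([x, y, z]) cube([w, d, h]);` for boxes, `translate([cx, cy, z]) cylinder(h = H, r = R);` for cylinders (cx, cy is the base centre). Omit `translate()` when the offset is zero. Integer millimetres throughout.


translate([553, 576, 0]) cylinder(h = 15, r = 184);
translate([553, 576, 15]) cylinder(h = 115, r = 55);
translate([553, 576, 130]) cylinder(h = 15, r = 184);


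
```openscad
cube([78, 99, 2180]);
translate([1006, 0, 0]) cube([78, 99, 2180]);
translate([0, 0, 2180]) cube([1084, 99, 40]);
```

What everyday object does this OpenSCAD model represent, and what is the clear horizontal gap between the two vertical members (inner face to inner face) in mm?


A door frame. The clear opening width is 928 mm.

Two 2180 mm tall posts with a header on top — a door frame. The left jamb is 78 mm wide at x = 0; the right jamb starts at x = 1006. The clear opening is 1006 − 78 = 928 mm.


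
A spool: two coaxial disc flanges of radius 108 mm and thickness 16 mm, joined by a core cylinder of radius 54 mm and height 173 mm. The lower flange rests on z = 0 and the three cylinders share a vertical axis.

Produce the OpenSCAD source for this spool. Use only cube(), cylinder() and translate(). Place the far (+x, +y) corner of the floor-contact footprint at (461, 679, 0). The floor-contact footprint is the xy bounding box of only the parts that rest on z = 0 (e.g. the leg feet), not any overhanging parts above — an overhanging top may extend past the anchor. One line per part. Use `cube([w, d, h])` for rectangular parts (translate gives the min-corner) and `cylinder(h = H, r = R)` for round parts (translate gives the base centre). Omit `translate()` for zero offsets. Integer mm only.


translate([353, 571, 0]) cylinder(h = 16, r = 108);
translate([353, 571, 16]) cylinder(h = 173, r = 54);
translate([353, 571, 189]) cylinder(h = 16, r = 108);


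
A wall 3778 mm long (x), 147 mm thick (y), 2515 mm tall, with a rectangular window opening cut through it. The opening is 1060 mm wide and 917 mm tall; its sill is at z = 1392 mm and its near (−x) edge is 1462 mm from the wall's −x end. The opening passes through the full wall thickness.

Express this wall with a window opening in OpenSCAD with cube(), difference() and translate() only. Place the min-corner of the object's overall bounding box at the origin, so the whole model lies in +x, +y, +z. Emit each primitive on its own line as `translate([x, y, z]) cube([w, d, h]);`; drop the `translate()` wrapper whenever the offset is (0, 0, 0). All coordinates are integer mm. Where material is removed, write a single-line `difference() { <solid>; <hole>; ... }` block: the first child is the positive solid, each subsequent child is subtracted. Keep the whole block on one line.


difference() { cube([3778, 147, 2515]); translate([1462, 0, 1392]) cube([1060, 147, 917]); }


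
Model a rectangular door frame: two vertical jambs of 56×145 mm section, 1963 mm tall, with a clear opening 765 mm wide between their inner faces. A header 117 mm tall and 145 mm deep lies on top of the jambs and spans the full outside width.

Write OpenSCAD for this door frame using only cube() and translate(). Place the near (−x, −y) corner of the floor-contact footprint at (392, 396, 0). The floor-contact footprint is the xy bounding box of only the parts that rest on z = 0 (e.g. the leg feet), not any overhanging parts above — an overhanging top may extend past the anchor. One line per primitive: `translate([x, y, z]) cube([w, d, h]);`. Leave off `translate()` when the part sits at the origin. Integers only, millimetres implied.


translate([392, 396, 0]) cube([56, 145, 1963]);
translate([1213, 396, 0]) cube([56, 145, 1963]);
translate([392, 396, 1963]) cube([877, 145, 117]);


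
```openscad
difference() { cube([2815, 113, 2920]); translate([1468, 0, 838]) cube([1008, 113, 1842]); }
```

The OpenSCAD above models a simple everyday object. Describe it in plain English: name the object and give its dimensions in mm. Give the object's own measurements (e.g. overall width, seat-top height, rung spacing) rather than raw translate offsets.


A wall 2815 mm long (x), 113 mm thick (y), 2920 mm tall, with a rectangular window opening cut through it. The opening is 1008 mm wide and 1842 mm tall; its sill is at z = 838 mm and its near (−x) edge is 1468 mm from the wall's −x end. The opening passes through the full wall thickness.


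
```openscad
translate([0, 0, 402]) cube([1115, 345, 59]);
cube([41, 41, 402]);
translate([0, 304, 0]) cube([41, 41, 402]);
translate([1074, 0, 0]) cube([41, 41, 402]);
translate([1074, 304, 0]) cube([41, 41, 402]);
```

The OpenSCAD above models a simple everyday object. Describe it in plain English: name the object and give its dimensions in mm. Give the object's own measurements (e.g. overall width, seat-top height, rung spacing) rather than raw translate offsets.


A long wooden bench with a 1115 mm (x) × 345 mm (y) seat, 59 mm thick, its top surface 461 mm above the floor. Four 41 mm square legs at the seat corners, flush with the edges, run from z = 0 to the seat underside.


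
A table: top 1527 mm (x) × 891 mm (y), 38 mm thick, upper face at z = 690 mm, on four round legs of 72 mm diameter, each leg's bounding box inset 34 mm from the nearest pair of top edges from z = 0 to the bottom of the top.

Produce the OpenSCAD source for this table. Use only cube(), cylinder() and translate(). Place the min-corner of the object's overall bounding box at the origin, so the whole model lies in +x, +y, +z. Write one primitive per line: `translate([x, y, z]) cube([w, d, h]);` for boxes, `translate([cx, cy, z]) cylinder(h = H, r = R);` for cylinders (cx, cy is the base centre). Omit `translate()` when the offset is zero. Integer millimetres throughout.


// leg_h = 690 - 38 = 652
translate([0, 0, 652]) cube([1527, 891, 38]);
translate([70, 70, 0]) cylinder(h = 652, r = 36);
translate([1457, 70, 0]) cylinder(h = 652, r = 36);
translate([70, 821, 0]) cylinder(h = 652, r = 36);
translate([1457, 821, 0]) cylinder(h = 652, r = 36);


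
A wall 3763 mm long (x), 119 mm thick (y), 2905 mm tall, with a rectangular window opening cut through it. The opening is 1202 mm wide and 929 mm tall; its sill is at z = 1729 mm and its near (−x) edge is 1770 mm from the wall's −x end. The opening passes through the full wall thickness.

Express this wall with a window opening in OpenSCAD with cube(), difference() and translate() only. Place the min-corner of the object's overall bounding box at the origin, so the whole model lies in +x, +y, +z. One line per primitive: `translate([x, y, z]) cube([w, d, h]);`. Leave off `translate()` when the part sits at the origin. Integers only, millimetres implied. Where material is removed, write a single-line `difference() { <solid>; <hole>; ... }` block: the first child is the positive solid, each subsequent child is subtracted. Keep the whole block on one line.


difference() { cube([3763, 119, 2905]); translate([1770, 0, 1729]) cube([1202, 119, 929]); }


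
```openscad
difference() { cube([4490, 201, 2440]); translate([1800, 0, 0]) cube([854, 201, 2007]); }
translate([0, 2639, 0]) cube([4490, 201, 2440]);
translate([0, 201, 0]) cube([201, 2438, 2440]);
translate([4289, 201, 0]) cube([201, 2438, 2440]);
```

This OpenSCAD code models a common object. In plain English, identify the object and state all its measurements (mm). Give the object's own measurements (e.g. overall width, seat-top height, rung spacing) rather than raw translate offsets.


A single room: four walls, each 2440 mm tall and 201 mm thick, enclosing an outside footprint 4490×2840 mm (x × y), no floor or roof. The front and back walls (−y and +y sides) run the full x-width; the side walls fit between their inner faces. A door opening 854 mm wide and 2007 mm tall is cut through the front wall from the floor up, its −x edge 1800 mm from the wall's −x end.


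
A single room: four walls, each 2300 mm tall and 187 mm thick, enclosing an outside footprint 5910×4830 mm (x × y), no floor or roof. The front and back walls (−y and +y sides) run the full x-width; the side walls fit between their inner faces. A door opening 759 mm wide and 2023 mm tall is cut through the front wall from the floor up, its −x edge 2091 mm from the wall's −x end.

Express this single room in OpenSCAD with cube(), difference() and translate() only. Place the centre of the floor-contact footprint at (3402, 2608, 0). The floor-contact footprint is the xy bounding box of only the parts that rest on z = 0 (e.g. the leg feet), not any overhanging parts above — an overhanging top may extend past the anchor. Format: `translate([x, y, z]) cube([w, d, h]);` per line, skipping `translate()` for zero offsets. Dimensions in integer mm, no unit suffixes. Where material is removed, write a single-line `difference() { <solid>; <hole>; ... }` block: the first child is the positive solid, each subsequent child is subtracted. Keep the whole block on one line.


difference() { translate([447, 193, 0]) cube([5910, 187, 2300]); translate([2538, 193, 0]) cube([759, 187, 2023]); }
translate([447, 4836, 0]) cube([5910, 187, 2300]);
translate([447, 380, 0]) cube([187, 4456, 2300]);
translate([6170, 380, 0]) cube([187, 4456, 2300]);


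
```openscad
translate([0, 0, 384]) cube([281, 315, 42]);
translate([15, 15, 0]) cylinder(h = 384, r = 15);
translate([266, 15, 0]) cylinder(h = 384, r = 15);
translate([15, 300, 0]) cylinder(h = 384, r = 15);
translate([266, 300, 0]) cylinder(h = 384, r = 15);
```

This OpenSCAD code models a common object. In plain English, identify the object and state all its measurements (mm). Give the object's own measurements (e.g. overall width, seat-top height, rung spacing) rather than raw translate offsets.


A four-legged stool. The seat is a 281×315×42 mm slab whose top surface is at z = 426 mm; four round legs, each 30 mm in diameter, run from the floor (z = 0) to the underside of the seat, each leg's axis is inset half a diameter from the nearest pair of seat edges (so the leg's bounding box is flush with the corner).


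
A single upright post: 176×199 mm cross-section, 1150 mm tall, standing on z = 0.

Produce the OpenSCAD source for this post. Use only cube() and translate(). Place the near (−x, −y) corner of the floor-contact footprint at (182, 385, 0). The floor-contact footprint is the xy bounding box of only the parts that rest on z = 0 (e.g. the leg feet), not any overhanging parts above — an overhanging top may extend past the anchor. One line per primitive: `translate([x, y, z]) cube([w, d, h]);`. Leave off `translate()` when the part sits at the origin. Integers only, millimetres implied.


translate([182, 385, 0]) cube([176, 199, 1150]);


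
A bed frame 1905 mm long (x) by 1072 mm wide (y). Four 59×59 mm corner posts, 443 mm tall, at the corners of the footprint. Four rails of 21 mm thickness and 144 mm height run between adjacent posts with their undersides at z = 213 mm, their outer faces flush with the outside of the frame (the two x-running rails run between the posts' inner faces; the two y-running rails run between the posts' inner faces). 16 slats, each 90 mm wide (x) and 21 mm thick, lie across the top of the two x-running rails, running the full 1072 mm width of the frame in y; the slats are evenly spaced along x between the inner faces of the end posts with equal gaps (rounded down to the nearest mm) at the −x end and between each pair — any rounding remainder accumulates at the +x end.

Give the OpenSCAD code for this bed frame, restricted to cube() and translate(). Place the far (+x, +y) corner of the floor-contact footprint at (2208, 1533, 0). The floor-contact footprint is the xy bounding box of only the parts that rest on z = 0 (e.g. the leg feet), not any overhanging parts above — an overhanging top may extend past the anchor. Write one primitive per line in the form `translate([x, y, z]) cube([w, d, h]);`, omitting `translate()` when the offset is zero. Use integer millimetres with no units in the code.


translate([303, 461, 0]) cube([59, 59, 443]);
translate([303, 1474, 0]) cube([59, 59, 443]);
translate([2149, 461, 0]) cube([59, 59, 443]);
translate([2149, 1474, 0]) cube([59, 59, 443]);
translate([362, 461, 213]) cube([1787, 21, 144]);
translate([362, 1512, 213]) cube([1787, 21, 144]);
translate([303, 520, 213]) cube([21, 954, 144]);
translate([2187, 520, 213]) cube([21, 954, 144]);
translate([382, 461, 357]) cube([90, 1072, 21]);
translate([492, 461, 357]) cube([90, 1072, 21]);
translate([602, 461, 357]) cube([90, 1072, 21]);
translate([712, 461, 357]) cube([90, 1072, 21]);
translate([822, 461, 357]) cube([90, 1072, 21]);
translate([932, 461, 357]) cube([90, 1072, 21]);
translate([1042, 461, 357]) cube([90, 1072, 21]);
translate([1152, 461, 357]) cube([90, 1072, 21]);
translate([1262, 461, 357]) cube([90, 1072, 21]);
translate([1372, 461, 357]) cube([90, 1072, 21]);
translate([1482, 461, 357]) cube([90, 1072, 21]);
translate([1592, 461, 357]) cube([90, 1072, 21]);
translate([1702, 461, 357]) cube([90, 1072, 21]);
translate([1812, 461, 357]) cube([90, 1072, 21]);
translate([1922, 461, 357]) cube([90, 1072, 21]);
translate([2032, 461, 357]) cube([90, 1072, 21]);


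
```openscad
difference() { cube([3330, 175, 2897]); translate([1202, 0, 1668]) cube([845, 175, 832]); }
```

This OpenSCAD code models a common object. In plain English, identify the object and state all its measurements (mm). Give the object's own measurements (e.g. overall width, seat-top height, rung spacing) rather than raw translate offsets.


A wall 3330 mm long (x), 175 mm thick (y), 2897 mm tall, with a rectangular window opening cut through it. The opening is 845 mm wide and 832 mm tall; its sill is at z = 1668 mm and its near (−x) edge is 1202 mm from the wall's −x end. The opening passes through the full wall thickness.


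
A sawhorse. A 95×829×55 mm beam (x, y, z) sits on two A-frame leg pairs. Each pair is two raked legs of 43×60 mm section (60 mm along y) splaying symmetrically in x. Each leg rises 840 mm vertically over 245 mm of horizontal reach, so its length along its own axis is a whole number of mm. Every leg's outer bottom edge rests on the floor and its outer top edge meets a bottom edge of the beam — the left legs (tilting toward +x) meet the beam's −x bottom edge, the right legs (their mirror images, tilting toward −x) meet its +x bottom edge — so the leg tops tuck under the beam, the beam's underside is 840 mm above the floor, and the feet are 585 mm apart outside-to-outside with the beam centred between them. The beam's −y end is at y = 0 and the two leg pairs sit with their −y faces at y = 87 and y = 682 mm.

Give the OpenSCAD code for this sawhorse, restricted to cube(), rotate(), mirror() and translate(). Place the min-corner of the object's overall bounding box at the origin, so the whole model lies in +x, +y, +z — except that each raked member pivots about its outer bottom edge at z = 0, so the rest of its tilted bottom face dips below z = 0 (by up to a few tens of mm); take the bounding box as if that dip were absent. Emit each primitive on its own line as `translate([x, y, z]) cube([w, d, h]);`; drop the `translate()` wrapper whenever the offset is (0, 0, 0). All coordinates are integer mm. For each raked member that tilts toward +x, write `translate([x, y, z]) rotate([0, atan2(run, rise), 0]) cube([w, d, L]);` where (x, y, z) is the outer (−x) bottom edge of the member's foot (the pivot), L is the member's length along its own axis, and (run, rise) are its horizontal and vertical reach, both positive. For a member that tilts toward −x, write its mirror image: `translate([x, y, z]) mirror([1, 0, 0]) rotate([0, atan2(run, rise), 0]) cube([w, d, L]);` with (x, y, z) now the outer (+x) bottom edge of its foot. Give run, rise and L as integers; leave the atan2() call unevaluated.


// leg length = √(245² + 840²) = 875
// right-leg outer foot x = 2·245 + 95 = 585
// beam min-corner = (245, 0, 840)
translate([245, 0, 840]) cube([95, 829, 55]);
translate([0, 87, 0]) rotate([0, atan2(245, 840), 0]) cube([43, 60, 875]);
translate([585, 87, 0]) mirror([1, 0, 0]) rotate([0, atan2(245, 840), 0]) cube([43, 60, 875]);
translate([0, 682, 0]) rotate([0, atan2(245, 840), 0]) cube([43, 60, 875]);
translate([585, 682, 0]) mirror([1, 0, 0]) rotate([0, atan2(245, 840), 0]) cube([43, 60, 875]);


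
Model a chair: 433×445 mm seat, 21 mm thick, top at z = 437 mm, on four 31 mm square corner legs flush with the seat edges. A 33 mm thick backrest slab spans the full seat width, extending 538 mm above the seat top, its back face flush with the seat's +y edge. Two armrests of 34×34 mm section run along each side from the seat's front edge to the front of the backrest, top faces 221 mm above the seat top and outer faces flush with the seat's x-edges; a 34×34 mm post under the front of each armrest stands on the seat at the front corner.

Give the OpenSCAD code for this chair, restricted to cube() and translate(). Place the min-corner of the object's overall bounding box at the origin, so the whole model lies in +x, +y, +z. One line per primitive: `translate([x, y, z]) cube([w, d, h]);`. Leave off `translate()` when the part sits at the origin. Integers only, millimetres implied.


translate([0, 0, 416]) cube([433, 445, 21]);
cube([31, 31, 416]);
translate([402, 0, 0]) cube([31, 31, 416]);
translate([0, 414, 0]) cube([31, 31, 416]);
translate([402, 414, 0]) cube([31, 31, 416]);
translate([0, 412, 437]) cube([433, 33, 538]);
translate([0, 0, 624]) cube([34, 412, 34]);
translate([399, 0, 624]) cube([34, 412, 34]);
translate([0, 0, 437]) cube([34, 34, 187]);
translate([399, 0, 437]) cube([34, 34, 187]);


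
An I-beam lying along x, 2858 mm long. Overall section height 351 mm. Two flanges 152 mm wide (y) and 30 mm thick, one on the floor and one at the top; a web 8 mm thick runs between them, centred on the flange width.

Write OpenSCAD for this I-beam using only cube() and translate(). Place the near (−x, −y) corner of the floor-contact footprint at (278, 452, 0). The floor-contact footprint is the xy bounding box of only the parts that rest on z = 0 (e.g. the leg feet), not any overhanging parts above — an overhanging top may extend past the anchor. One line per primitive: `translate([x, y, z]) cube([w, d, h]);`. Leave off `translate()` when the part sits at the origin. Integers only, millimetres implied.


translate([278, 452, 0]) cube([2858, 152, 30]);
translate([278, 524, 30]) cube([2858, 8, 291]);
translate([278, 452, 321]) cube([2858, 152, 30]);


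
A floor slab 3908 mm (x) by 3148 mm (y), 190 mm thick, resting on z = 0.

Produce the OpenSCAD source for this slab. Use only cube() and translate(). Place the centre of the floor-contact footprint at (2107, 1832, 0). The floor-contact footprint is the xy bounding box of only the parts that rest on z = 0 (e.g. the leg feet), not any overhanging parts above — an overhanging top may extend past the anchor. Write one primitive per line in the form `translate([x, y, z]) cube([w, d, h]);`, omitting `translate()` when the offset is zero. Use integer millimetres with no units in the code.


translate([153, 258, 0]) cube([3908, 3148, 190]);


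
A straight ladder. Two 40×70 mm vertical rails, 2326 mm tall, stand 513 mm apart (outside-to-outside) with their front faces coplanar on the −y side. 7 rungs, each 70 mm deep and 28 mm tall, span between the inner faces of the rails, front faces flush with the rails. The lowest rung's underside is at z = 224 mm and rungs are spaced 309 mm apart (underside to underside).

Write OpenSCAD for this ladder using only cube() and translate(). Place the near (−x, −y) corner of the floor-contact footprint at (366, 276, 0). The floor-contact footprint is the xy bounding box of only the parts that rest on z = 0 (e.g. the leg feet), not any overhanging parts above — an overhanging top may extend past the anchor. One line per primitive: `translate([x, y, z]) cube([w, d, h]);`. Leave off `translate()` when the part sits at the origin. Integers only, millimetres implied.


// rung span = 513 - 2*40 = 433
// rung[k] z = 224 + k*309
translate([366, 276, 0]) cube([40, 70, 2326]);
translate([839, 276, 0]) cube([40, 70, 2326]);
translate([406, 276, 224]) cube([433, 70, 28]);
translate([406, 276, 533]) cube([433, 70, 28]);
translate([406, 276, 842]) cube([433, 70, 28]);
translate([406, 276, 1151]) cube([433, 70, 28]);
translate([406, 276, 1460]) cube([433, 70, 28]);
translate([406, 276, 1769]) cube([433, 70, 28]);
translate([406, 276, 2078]) cube([433, 70, 28]);
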